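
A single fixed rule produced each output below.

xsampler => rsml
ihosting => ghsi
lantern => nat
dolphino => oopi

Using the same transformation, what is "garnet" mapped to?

The rule is to move the last 2 characters to the front (rotate right by 2), then keep every other character starting from the second (positions 2nd, 4th, 6th, ...).
On "garnet" that produces "tan".
(Check on "dolphino": → "nodolphi" → "oopi" ✓)

tan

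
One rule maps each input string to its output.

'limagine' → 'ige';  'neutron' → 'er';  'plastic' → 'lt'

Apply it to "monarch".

The transformation: keep one character in every 3, starting at position 2 (positions 2nd, 5th, 8th, ...).
Applying that to "monarch" gives "or".

or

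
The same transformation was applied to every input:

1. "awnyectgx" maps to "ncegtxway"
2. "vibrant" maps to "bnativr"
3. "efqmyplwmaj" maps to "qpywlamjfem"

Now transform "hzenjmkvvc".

emjvkcvzhn

In each case the input is transformed by: swap each adjacent pair of characters (1↔2, 3↔4, ...), then move the first 3 characters to the end (rotate left by 3).
Working it through for "hzenjmkvvc": intermediate "zhnemjvkcv", final "emjvkcvzhn".
(Check on "vibrant": → "ivrbnat" → "bnativr" ✓)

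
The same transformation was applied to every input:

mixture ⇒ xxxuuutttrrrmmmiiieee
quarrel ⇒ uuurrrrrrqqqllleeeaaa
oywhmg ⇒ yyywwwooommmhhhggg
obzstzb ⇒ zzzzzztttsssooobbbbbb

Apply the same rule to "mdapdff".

pppmmmffffffddddddaaa

Looking at the pairs, the operation is to repeat every character 3 times, then sort the characters into reverse alphabetical order.
On "mdapdff": the first step gives "mmmdddaaapppdddffffff", and the second then gives "pppmmmffffffddddddaaa".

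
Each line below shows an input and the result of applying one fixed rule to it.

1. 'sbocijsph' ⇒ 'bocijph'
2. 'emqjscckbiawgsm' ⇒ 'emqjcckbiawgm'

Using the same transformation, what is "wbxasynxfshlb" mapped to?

The rule is to remove every "s".
"wbxasynxfshlb" → "wbxaynxfhlb".

wbxaynxfhlb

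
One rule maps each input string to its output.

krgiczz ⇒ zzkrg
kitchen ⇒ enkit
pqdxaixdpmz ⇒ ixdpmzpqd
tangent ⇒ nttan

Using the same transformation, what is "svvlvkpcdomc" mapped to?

What's happening: move the first 3 characters to the end (rotate left by 3), then delete the first 2 characters.
"svvlvkpcdomc" → "lvkpcdomcsvv" → "kpcdomcsvv".

kpcdomcsvv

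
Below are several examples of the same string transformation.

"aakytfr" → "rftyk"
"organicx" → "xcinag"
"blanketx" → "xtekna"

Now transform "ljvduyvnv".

vnvyudv

The rule is to reverse the string, then delete the last 2 characters.
Starting from "ljvduyvnv": after the first operation, "vnvyudvjl"; after the second, "vnvyudv".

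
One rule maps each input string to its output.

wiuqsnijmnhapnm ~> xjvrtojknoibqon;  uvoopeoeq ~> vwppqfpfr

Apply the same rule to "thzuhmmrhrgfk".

The transformation: shift every letter 1 place forward in the alphabet (wrapping around).
Doing the same to "thzuhmmrhrgfk": "uiavinnsishgl".

uiavinnsishgl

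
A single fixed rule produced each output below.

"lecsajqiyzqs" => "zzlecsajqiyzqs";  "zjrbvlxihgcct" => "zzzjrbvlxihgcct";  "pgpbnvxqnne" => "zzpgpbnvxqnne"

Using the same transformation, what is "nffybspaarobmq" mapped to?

zznffybspaarobmq

The rule is to prepend "zz".
On "nffybspaarobmq" that produces "zznffybspaarobmq".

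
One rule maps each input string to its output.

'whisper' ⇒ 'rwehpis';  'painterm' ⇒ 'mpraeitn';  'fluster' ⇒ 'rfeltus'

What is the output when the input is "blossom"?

Rule — reverse the string, then take characters alternately from the front and the back (1st, last, 2nd, 2nd-last, ...).
Starting from "blossom": after the first operation, "mossolb"; after the second, "mbolsos".
(Check on "whisper": → "repsihw" → "rwehpis" ✓)

mbolsos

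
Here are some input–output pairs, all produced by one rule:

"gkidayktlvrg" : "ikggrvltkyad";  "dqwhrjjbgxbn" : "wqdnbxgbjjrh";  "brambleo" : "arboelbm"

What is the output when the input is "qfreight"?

rfqthgie

Looking at the pairs, the operation is to reverse the string, then move the last 3 characters to the front (rotate right by 3).
Applying both steps to "qfreight": "thgierfq", then "rfqthgie".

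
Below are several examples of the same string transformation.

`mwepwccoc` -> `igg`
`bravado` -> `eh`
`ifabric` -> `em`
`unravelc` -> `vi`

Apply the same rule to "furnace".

vg

The transformation: shift every letter 4 places forward in the alphabet (wrapping around), then keep one character in every 3, starting at position 3 (positions 3rd, 6th, 9th, ...).
On "furnace": the first step gives "jyvregi", and the second then gives "vg".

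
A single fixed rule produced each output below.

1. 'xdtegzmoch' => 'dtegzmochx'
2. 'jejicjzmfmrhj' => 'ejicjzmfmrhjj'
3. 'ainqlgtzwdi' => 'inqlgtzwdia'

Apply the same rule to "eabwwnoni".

abwwnonie

Rule — move the first character to the end.
On "eabwwnoni" that produces "abwwnonie".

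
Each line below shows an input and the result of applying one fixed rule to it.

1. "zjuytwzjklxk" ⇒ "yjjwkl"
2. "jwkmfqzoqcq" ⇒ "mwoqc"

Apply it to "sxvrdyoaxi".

Looking at the pairs, the operation is to keep every other character starting from the second (positions 2nd, 4th, 6th, ...), then swap each adjacent pair of characters (1↔2, 3↔4, ...).
Starting from "sxvrdyoaxi": after the first operation, "xryai"; after the second, "rxayi".
(Check on "zjuytwzjklxk": → "jywjlk" → "yjjwkl" ✓)

rxayi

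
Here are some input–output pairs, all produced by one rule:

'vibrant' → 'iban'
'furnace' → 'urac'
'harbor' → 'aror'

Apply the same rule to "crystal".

Looking at the pairs, the operation is to double every character, then keep one character in every 3, starting at position 3 (positions 3rd, 6th, 9th, ...).
"crystal" → "ccrryyssttaall" → "ryta".

ryta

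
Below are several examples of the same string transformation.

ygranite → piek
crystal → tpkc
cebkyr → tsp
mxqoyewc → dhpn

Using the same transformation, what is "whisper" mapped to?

nzgi

The transformation: shift every letter 9 places backward in the alphabet (wrapping around), then keep every other character starting from the first (positions 1st, 3rd, 5th, ...).
Applying both steps to "whisper": "nyzjgvi", then "nzgi".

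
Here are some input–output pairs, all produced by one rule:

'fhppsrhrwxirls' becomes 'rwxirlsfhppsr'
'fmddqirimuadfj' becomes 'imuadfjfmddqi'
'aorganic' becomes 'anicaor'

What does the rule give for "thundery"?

derythu

Each output is the input with this applied: swap the front and back halves of the string, then delete the last character.
Applying both steps to "thundery": "derythun", then "derythu".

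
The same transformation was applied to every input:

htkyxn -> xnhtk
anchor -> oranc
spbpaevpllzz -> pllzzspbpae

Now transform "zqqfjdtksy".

tksyzqqfj

The pattern: swap the front and back halves of the string, then delete the first character.
Starting from "zqqfjdtksy": after the first operation, "dtksyzqqfj"; after the second, "tksyzqqfj".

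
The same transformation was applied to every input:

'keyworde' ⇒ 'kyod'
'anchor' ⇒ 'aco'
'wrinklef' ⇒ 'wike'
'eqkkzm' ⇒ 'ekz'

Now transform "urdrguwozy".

In each case the input is transformed by: keep every other character starting from the first (positions 1st, 3rd, 5th, ...).
So "urdrguwozy" becomes "udgwz".

udgwz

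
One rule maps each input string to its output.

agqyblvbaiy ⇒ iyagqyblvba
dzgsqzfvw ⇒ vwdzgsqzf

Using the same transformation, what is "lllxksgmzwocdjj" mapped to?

jjlllxksgmzwocd

Rule — move the last 2 characters to the front (rotate right by 2).
Doing the same to "lllxksgmzwocdjj": "jjlllxksgmzwocd".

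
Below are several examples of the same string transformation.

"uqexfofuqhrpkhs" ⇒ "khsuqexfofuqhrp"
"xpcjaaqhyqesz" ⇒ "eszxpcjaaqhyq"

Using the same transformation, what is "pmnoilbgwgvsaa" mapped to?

saapmnoilbgwgv

What's happening: move the last 3 characters to the front (rotate right by 3).
"pmnoilbgwgvsaa" → "saapmnoilbgwgv".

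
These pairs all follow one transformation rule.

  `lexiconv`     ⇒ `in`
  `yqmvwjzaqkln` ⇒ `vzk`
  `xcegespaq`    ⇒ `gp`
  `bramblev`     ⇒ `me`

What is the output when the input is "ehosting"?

Looking at the pairs, the operation is to delete the first character, then keep one character in every 3, starting at position 3 (positions 3rd, 6th, 9th, ...).
Starting from "ehosting": after the first operation, "hosting"; after the second, "sn".

sn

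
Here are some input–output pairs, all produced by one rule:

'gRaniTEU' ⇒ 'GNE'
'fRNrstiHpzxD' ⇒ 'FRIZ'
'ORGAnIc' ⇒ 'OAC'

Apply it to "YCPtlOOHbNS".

YTON

In each case the input is transformed by: keep one character in every 3, starting at position 1 (positions 1st, 4th, 7th, ...), then convert every letter to uppercase.
On "YCPtlOOHbNS": the first step gives "YtON", and the second then gives "YTON".
(Check on "ORGAnIc": → "OAc" → "OAC" ✓)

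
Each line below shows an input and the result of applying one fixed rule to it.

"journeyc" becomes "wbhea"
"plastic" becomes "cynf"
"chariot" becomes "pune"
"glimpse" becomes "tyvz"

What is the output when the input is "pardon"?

The transformation: shift every letter 13 places forward in the alphabet (wrapping around) — i.e. ROT13, then delete the last 3 characters.
"pardon" → "cneqba" → "cne".
(Check on "journeyc": → "wbhearlp" → "wbhea" ✓)

cne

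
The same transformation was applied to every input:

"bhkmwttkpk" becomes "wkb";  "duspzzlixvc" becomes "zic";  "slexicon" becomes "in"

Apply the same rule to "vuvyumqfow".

ufv

The pattern: move the first 2 characters to the end (rotate left by 2), then keep one character in every 3, starting at position 3 (positions 3rd, 6th, 9th, ...).
Working it through for "vuvyumqfow": intermediate "vyumqfowvu", final "ufv".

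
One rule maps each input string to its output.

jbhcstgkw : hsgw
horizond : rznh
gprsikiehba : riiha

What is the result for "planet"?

aep

The pattern: move the first character to the end, then keep every other character starting from the second (positions 2nd, 4th, 6th, ...).
On "planet": the first step gives "lanetp", and the second then gives "aep".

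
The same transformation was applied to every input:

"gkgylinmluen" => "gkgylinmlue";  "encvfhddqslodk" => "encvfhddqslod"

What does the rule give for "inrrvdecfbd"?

Each output is the input with this applied: delete the last character.
Applying that to "inrrvdecfbd" gives "inrrvdecfb".

inrrvdecfb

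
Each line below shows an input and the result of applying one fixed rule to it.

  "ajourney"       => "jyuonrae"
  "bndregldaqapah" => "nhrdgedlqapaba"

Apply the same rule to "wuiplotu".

uupiolwt

Rule — swap the first and last characters, then swap each adjacent pair of characters (1↔2, 3↔4, ...).
"wuiplotu" → "uuiplotw" → "uupiolwt".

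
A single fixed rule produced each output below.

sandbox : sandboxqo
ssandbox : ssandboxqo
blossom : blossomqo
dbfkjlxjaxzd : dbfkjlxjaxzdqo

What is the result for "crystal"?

crystalqo

Looking at the pairs, the operation is to append "qo".
"crystal" → "crystalqo".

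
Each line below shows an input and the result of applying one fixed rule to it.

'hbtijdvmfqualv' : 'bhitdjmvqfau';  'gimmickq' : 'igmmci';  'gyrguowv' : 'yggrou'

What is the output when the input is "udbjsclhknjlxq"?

Looking at the pairs, the operation is to swap each adjacent pair of characters (1↔2, 3↔4, ...), then delete the last 2 characters.
Applying both steps to "udbjsclhknjlxq": "dujbcshlnkljqx", then "dujbcshlnklj".
(Check on "gimmickq": → "igmmciqk" → "igmmci" ✓)

dujbcshlnklj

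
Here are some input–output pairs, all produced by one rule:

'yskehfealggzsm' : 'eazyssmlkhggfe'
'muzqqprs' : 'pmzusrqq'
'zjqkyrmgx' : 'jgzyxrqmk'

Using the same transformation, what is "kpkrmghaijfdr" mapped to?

darrpmkkjihgf

Looking at the pairs, the operation is to sort the characters into reverse alphabetical order, then move the last 2 characters to the front (rotate right by 2).
For "kpkrmghaijfdr", step one produces "rrpmkkjihgfda"; step two turns that into "darrpmkkjihgf".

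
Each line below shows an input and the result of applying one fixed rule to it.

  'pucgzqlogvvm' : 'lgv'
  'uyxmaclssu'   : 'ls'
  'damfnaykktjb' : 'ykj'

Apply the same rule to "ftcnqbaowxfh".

awf

What's happening: keep every other character starting from the first (positions 1st, 3rd, 5th, ...), then delete the first 3 characters.
On "ftcnqbaowxfh": the first step gives "fcqawf", and the second then gives "awf".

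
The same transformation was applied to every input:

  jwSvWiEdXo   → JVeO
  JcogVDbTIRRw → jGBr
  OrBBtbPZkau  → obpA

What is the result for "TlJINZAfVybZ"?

tiaY

What's happening: keep one character in every 3, starting at position 1 (positions 1st, 4th, 7th, ...), then flip the case of every letter.
On "TlJINZAfVybZ": the first step gives "TIAy", and the second then gives "tiaY".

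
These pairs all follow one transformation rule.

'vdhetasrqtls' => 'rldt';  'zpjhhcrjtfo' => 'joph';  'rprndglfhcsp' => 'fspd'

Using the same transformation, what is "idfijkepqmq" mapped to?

The rule is to keep one character in every 3, starting at position 2 (positions 2nd, 5th, 8th, ...), then swap the front and back halves of the string.
On "idfijkepqmq": the first step gives "djpq", and the second then gives "pqdj".

pqdj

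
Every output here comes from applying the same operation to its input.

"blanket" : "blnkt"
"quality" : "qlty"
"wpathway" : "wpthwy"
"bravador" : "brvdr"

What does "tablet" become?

tblt

In each case the input is transformed by: remove every vowel.
Applying that to "tablet" gives "tblt".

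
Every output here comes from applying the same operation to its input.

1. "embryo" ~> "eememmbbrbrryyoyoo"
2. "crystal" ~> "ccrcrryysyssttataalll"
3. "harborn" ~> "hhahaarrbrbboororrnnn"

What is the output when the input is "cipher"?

cciciipphphheererr

What's happening: repeat every character 3 times, then swap each adjacent pair of characters (1↔2, 3↔4, ...).
"cipher" → "ccciiippphhheeerrr" → "cciciipphphheererr".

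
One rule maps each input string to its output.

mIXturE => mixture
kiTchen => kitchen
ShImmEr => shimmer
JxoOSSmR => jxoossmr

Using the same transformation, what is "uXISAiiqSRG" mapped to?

What's happening: convert every letter to lowercase.
Doing the same to "uXISAiiqSRG": "uxisaiiqsrg".

uxisaiiqsrg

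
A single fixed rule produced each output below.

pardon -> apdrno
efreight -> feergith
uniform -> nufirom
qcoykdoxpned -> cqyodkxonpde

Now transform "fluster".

The transformation: swap each adjacent pair of characters (1↔2, 3↔4, ...).
On "fluster" that produces "lfsuetr".

lfsuetr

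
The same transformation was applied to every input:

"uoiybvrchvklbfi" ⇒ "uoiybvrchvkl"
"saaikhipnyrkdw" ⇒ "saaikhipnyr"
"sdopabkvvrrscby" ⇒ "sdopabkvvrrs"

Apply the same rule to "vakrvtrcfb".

vakrvtr

The pattern: delete the last 3 characters.
Doing the same to "vakrvtrcfb": "vakrvtr".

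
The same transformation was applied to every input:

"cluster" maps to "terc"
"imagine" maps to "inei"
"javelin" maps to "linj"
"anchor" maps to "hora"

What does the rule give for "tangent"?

Each output is the input with this applied: move the last 3 characters to the front (rotate right by 3), then keep only the first 4 characters.
On "tangent": the first step gives "enttang", and the second then gives "entt".

entt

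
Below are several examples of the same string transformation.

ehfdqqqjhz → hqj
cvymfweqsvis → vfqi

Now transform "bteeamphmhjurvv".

tahjv

The transformation: keep one character in every 3, starting at position 2 (positions 2nd, 5th, 8th, ...).
Doing the same to "bteeamphmhjurvv": "tahjv".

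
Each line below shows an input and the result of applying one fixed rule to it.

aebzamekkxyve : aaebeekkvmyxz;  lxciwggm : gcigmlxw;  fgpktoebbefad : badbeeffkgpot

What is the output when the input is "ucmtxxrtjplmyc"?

The pattern: sort the characters into alphabetical order, then swap each adjacent pair of characters (1↔2, 3↔4, ...).
Working it through for "ucmtxxrtjplmyc": intermediate "ccjlmmprttuxxy", final "ccljmmrpttxuyx".
(Check on "lxciwggm": → "cggilmwx" → "gcigmlxw" ✓)

ccljmmrpttxuyx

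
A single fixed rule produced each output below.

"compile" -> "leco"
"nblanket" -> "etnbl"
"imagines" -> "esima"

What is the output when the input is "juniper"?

The transformation: move the last 2 characters to the front (rotate right by 2), then delete the last 3 characters.
On "juniper": the first step gives "erjunip", and the second then gives "erju".

erju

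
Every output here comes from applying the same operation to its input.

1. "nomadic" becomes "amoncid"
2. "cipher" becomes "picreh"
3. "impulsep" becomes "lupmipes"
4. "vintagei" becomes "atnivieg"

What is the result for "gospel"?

Rule — reverse the string, then move the first 3 characters to the end (rotate left by 3).
Working it through for "gospel": intermediate "lepsog", final "soglep".

soglep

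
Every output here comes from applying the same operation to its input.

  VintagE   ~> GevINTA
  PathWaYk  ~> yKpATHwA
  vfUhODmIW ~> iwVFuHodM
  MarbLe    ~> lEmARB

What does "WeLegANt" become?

nTwElEGa

Each output is the input with this applied: flip the case of every letter, then move the last 2 characters to the front (rotate right by 2).
"WeLegANt" → "wElEGanT" → "nTwElEGa".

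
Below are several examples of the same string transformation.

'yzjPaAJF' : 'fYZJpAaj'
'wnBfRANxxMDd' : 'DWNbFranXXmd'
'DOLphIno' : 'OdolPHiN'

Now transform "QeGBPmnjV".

The transformation: flip the case of every letter, then move the last character to the front.
"QeGBPmnjV" → "qEgbpMNJv" → "vqEgbpMNJ".

vqEgbpMNJ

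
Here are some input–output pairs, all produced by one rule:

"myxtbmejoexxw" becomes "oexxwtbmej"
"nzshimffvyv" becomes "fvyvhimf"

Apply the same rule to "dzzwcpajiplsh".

The pattern: delete the first 3 characters, then swap the front and back halves of the string.
On "dzzwcpajiplsh": the first step gives "wcpajiplsh", and the second then gives "iplshwcpaj".

iplshwcpaj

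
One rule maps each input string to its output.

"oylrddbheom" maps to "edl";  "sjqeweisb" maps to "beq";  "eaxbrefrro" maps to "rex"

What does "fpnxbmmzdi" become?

What's happening: keep one character in every 3, starting at position 3 (positions 3rd, 6th, 9th, ...), then reverse the string.
So "fpnxbmmzdi" becomes "dmn".
(Check on "eaxbrefrro": → "xer" → "rex" ✓)

dmn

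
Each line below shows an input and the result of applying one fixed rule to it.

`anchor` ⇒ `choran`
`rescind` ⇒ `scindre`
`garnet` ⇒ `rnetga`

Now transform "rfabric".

The rule is to move the first 2 characters to the end (rotate left by 2).
So "rfabric" becomes "abricrf".

abricrf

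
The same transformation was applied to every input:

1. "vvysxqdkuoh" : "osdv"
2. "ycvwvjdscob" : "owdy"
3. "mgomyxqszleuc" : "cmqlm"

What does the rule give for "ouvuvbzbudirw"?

The rule is to keep one character in every 3, starting at position 1 (positions 1st, 4th, 7th, ...), then swap the first and last characters.
"ouvuvbzbudirw" → "ouzdw" → "wuzdo".

wuzdo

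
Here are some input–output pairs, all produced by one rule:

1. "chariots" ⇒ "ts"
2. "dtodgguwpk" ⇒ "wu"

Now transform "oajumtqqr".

In each case the input is transformed by: sort the characters into reverse alphabetical order, then keep only the first 2 characters.
For "oajumtqqr", step one produces "utrqqomja"; step two turns that into "ut".
(Check on "chariots": → "tsroihca" → "ts" ✓)

ut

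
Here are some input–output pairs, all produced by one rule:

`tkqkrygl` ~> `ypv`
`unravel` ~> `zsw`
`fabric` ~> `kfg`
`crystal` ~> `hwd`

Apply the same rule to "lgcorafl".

The transformation: shift every letter 5 places forward in the alphabet (wrapping around), then keep only the first 3 characters.
Working it through for "lgcorafl": intermediate "qlhtwfkq", final "qlh".

qlh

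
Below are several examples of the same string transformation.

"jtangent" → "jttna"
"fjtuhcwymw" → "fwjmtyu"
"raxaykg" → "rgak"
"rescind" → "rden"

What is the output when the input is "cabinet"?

ctae

Rule — take characters alternately from the front and the back (1st, last, 2nd, 2nd-last, ...), then delete the last 3 characters.
"cabinet" → "ctaebni" → "ctae".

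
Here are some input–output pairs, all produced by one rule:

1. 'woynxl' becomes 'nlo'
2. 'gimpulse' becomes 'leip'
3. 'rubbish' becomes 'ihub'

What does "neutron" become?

rnet

In each case the input is transformed by: move the last 3 characters to the front (rotate right by 3), then keep every other character starting from the first (positions 1st, 3rd, 5th, ...).
On "neutron": the first step gives "ronneut", and the second then gives "rnet".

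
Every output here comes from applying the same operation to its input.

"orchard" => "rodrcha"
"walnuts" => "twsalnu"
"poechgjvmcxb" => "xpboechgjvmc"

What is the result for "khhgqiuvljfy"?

fkyhhgqiuvlj

Each output is the input with this applied: swap the first and last characters, then move the last 2 characters to the front (rotate right by 2).
Starting from "khhgqiuvljfy": after the first operation, "yhhgqiuvljfk"; after the second, "fkyhhgqiuvlj".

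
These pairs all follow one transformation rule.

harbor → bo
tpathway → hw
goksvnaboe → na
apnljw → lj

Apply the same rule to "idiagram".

Each output is the input with this applied: swap the front and back halves of the string, then keep only the first 2 characters.
For "idiagram", step one produces "gramidia"; step two turns that into "gr".

gr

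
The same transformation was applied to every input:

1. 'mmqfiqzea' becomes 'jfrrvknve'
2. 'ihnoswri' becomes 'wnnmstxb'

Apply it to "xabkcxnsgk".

The rule is to shift every letter 5 places forward in the alphabet (wrapping around), then move the last 2 characters to the front (rotate right by 2).
Applying that to "xabkcxnsgk" gives "lpcfgphcsx".

lpcfgphcsx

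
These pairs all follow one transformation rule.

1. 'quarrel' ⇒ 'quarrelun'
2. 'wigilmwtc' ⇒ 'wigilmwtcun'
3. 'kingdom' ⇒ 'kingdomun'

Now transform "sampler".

Each output is the input with this applied: append "un".
Applying that to "sampler" gives "samplerun".

samplerun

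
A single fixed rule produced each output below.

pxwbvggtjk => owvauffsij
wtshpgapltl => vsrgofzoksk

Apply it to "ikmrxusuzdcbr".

hjlqwtrtycbaq

What's happening: shift every letter 1 place backward in the alphabet (wrapping around).
So "ikmrxusuzdcbr" becomes "hjlqwtrtycbaq".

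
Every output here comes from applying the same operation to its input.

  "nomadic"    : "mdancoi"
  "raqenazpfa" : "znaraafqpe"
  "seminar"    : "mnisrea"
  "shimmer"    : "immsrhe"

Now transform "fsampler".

In each case the input is transformed by: take characters alternately from the front and the back (1st, last, 2nd, 2nd-last, ...), then move the last 3 characters to the front (rotate right by 3).
For "fsampler", step one produces "frsealmp"; step two turns that into "lmpfrsea".
(Check on "nomadic": → "ncoimda" → "mdancoi" ✓)

lmpfrsea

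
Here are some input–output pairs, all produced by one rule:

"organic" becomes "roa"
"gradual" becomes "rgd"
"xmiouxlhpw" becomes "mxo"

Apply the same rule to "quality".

uql

The transformation: swap each adjacent pair of characters (1↔2, 3↔4, ...), then keep only the first 3 characters.
Doing the same to "quality": "uql".
(Check on "xmiouxlhpw": → "mxoixuhlwp" → "mxo" ✓)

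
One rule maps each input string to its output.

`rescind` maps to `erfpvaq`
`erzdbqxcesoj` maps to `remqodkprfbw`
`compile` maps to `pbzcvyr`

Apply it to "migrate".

Looking at the pairs, the operation is to shift every letter 13 places forward in the alphabet (wrapping around) — i.e. ROT13.
"migrate" → "zvtengr".

zvtengr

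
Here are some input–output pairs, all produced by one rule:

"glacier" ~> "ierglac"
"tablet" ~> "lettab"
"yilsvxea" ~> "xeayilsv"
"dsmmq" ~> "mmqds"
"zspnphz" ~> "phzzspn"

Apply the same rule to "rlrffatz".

The transformation: move the last 3 characters to the front (rotate right by 3).
Applying that to "rlrffatz" gives "atzrlrff".

atzrlrff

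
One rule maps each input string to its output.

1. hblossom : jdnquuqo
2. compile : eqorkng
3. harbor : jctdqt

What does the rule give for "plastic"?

The rule is to shift every letter 2 places forward in the alphabet (wrapping around).
"plastic" → "rncuvke".

rncuvke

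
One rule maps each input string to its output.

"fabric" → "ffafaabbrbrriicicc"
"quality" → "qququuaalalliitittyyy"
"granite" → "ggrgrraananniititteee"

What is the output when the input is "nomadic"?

Each output is the input with this applied: repeat every character 3 times, then swap each adjacent pair of characters (1↔2, 3↔4, ...).
Working it through for "nomadic": intermediate "nnnooommmaaadddiiiccc", final "nnonoommamaaddidiiccc".

nnonoommamaaddidiiccc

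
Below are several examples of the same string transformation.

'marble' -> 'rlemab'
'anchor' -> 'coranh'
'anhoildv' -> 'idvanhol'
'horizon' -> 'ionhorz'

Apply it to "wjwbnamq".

The transformation: move the last 3 characters to the front (rotate right by 3), then swap the first and last characters.
On "wjwbnamq": the first step gives "amqwjwbn", and the second then gives "nmqwjwba".
(Check on "marble": → "blemar" → "rlemab" ✓)

nmqwjwba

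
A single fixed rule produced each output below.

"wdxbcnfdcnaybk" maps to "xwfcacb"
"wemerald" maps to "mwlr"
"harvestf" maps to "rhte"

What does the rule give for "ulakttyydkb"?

auytbd

Rule — keep every other character starting from the first (positions 1st, 3rd, 5th, ...), then swap each adjacent pair of characters (1↔2, 3↔4, ...).
Starting from "ulakttyydkb": after the first operation, "uatydb"; after the second, "auytbd".
(Check on "wemerald": → "wmrl" → "mwlr" ✓)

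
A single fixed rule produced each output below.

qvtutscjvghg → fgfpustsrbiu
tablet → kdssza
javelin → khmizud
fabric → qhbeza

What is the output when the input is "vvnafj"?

zeiuum

The transformation: shift every letter 1 place backward in the alphabet (wrapping around), then move the last 3 characters to the front (rotate right by 3).
For "vvnafj", step one produces "uumzei"; step two turns that into "zeiuum".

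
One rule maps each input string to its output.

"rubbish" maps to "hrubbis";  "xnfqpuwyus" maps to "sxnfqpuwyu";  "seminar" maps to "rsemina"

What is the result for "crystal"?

Looking at the pairs, the operation is to move the last character to the front.
For "crystal" the result is "lcrysta".

lcrysta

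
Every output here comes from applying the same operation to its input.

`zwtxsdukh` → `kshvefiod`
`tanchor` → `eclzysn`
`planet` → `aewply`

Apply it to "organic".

The pattern: shift every letter 11 places forward in the alphabet (wrapping around), then take characters alternately from the front and the back (1st, last, 2nd, 2nd-last, ...).
Starting from "organic": after the first operation, "zcrlytn"; after the second, "znctryl".

znctryl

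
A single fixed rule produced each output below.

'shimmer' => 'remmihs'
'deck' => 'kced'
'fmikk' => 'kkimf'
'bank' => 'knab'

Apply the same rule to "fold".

Each output is the input with this applied: reverse the string.
So "fold" becomes "dlof".

dlof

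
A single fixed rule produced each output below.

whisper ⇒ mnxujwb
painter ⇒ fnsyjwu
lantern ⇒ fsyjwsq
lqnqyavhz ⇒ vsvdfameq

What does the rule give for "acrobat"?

Rule — shift every letter 5 places forward in the alphabet (wrapping around), then move the first character to the end.
So "acrobat" becomes "hwtgfyf".

hwtgfyf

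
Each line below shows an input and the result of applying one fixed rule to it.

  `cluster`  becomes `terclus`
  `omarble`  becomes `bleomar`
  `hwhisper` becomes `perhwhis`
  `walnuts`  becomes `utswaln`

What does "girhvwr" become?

vwrgirh

The pattern: move the last 3 characters to the front (rotate right by 3).
So "girhvwr" becomes "vwrgirh".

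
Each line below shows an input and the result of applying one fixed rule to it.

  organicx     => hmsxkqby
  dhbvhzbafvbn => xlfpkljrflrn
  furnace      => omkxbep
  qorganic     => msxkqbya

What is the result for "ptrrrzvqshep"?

Looking at the pairs, the operation is to reverse the string, then shift every letter 10 places forward in the alphabet (wrapping around).
For "ptrrrzvqshep", step one produces "pehsqvzrrrtp"; step two turns that into "zorcafjbbbdz".
(Check on "organicx": → "xcinagro" → "hmsxkqby" ✓)

zorcafjbbbdz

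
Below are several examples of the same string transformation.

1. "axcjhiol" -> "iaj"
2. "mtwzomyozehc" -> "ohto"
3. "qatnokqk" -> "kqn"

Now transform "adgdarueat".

The pattern: swap the front and back halves of the string, then keep one character in every 3, starting at position 2 (positions 2nd, 5th, 8th, ...).
For "adgdarueat", step one produces "rueatadgda"; step two turns that into "utg".

utg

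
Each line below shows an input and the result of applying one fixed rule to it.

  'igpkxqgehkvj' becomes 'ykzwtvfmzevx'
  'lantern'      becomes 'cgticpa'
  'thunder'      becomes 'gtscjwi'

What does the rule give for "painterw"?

Rule — reverse the string, then shift every letter 11 places backward in the alphabet (wrapping around).
Working it through for "painterw": intermediate "wretniap", final "lgticxpe".

lgticxpe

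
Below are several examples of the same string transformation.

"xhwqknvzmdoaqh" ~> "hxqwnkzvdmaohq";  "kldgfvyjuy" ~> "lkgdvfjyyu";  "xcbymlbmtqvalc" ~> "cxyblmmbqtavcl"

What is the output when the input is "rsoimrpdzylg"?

sriormdpyzgl

Each output is the input with this applied: swap each adjacent pair of characters (1↔2, 3↔4, ...).
Doing the same to "rsoimrpdzylg": "sriormdpyzgl".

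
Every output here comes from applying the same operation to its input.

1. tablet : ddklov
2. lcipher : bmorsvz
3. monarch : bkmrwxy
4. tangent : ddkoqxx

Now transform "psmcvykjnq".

acfimtuwxz

The pattern: shift every letter 10 places forward in the alphabet (wrapping around), then sort the characters into alphabetical order.
"psmcvykjnq" → "acfimtuwxz".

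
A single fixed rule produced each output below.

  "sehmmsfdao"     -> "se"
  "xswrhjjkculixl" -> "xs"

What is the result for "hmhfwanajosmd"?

hm

The transformation: keep only the first 2 characters.
"hmhfwanajosmd" → "hm".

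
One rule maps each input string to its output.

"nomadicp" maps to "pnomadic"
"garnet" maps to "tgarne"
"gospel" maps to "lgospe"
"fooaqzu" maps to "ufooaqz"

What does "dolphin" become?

In each case the input is transformed by: move the last character to the front.
Applying that to "dolphin" gives "ndolphi".

ndolphi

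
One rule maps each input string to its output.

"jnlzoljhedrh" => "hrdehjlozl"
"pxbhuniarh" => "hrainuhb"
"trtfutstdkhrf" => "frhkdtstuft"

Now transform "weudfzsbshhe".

ehhsbszfdu

The transformation: reverse the string, then delete the last 2 characters.
On "weudfzsbshhe": the first step gives "ehhsbszfduew", and the second then gives "ehhsbszfdu".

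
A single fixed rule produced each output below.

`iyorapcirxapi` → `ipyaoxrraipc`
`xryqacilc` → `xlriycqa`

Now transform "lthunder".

letdhnu

In each case the input is transformed by: delete the last character, then take characters alternately from the front and the back (1st, last, 2nd, 2nd-last, ...).
Starting from "lthunder": after the first operation, "lthunde"; after the second, "letdhnu".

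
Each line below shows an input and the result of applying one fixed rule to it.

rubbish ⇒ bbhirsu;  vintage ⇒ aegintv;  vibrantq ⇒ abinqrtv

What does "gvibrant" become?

In each case the input is transformed by: sort the characters into alphabetical order.
Doing the same to "gvibrant": "abginrtv".

abginrtv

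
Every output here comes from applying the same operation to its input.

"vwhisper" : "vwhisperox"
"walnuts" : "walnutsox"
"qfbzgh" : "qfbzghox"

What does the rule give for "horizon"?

horizonox

Each output is the input with this applied: append "ox".
"horizon" → "horizonox".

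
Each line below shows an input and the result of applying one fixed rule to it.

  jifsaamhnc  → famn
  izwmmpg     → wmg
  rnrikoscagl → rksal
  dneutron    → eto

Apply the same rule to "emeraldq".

ead

Rule — delete the first 2 characters, then keep every other character starting from the first (positions 1st, 3rd, 5th, ...).
Applying both steps to "emeraldq": "eraldq", then "ead".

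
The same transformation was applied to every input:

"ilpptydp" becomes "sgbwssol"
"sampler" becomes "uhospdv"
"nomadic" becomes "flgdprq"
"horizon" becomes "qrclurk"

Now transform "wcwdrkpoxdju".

In each case the input is transformed by: shift every letter 3 places forward in the alphabet (wrapping around), then reverse the string.
"wcwdrkpoxdju" → "zfzgunsragmx" → "xmgarsnugzfz".
(Check on "sampler": → "vdpsohu" → "uhospdv" ✓)

xmgarsnugzfz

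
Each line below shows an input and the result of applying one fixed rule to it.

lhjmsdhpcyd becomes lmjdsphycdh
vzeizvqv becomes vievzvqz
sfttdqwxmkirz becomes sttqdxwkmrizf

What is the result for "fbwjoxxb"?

In each case the input is transformed by: swap each adjacent pair of characters (1↔2, 3↔4, ...), then move the first character to the end.
Applying both steps to "fbwjoxxb": "bfjwxobx", then "fjwxobxb".

fjwxobxb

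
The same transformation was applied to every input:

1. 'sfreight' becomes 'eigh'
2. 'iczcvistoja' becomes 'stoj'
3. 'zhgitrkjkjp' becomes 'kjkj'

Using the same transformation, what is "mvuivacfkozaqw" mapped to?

ozaq

The rule is to move the last character to the front, then keep only the last 4 characters.
Doing the same to "mvuivacfkozaqw": "ozaq".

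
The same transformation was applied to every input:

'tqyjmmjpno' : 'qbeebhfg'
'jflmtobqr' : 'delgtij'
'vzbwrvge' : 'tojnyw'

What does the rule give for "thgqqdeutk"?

yiivwmlc

What's happening: delete the first 2 characters, then shift every letter 8 places backward in the alphabet (wrapping around).
Doing the same to "thgqqdeutk": "yiivwmlc".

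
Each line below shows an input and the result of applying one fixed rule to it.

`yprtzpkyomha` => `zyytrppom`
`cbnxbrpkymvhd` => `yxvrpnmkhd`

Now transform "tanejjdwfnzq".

zwtqnnjjf

In each case the input is transformed by: sort the characters into reverse alphabetical order, then delete the last 3 characters.
Doing the same to "tanejjdwfnzq": "zwtqnnjjf".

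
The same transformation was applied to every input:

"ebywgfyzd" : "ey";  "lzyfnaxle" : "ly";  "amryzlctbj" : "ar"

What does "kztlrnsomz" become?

The pattern: keep every other character starting from the first (positions 1st, 3rd, 5th, ...), then delete the last 3 characters.
For "kztlrnsomz", step one produces "ktrsm"; step two turns that into "kt".

kt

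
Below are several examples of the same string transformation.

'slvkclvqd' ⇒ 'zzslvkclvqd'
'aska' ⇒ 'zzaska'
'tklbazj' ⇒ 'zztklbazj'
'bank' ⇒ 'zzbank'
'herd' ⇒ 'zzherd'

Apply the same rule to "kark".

zzkark

Each output is the input with this applied: prepend "zz".
So "kark" becomes "zzkark".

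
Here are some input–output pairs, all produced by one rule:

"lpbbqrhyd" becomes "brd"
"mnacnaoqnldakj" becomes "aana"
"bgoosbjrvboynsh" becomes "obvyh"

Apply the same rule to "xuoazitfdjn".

oid

Looking at the pairs, the operation is to keep one character in every 3, starting at position 3 (positions 3rd, 6th, 9th, ...).
Applying that to "xuoazitfdjn" gives "oid".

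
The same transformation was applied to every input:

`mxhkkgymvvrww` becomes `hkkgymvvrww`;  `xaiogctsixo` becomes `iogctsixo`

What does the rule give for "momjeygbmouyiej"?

In each case the input is transformed by: delete the first 2 characters.
Doing the same to "momjeygbmouyiej": "mjeygbmouyiej".

mjeygbmouyiej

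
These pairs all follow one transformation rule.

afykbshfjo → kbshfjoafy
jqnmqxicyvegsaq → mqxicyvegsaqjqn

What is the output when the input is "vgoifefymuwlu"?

ifefymuwluvgo

Each output is the input with this applied: move the first 3 characters to the end (rotate left by 3).
"vgoifefymuwlu" → "ifefymuwluvgo".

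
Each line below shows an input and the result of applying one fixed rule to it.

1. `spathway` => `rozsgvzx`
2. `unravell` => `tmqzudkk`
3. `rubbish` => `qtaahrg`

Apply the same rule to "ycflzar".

xbekyzq

Looking at the pairs, the operation is to shift every letter 1 place backward in the alphabet (wrapping around).
For "ycflzar" the result is "xbekyzq".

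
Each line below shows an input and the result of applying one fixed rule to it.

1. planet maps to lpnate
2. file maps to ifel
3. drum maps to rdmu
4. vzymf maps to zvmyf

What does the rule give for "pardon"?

Looking at the pairs, the operation is to swap each adjacent pair of characters (1↔2, 3↔4, ...).
"pardon" → "apdrno".

apdrno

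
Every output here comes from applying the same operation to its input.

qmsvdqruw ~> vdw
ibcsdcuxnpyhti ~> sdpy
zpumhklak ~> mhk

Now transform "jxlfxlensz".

Looking at the pairs, the operation is to swap each adjacent pair of characters (1↔2, 3↔4, ...), then keep one character in every 3, starting at position 3 (positions 3rd, 6th, 9th, ...).
Working it through for "jxlfxlensz": intermediate "xjfllxnezs", final "fxz".

fxz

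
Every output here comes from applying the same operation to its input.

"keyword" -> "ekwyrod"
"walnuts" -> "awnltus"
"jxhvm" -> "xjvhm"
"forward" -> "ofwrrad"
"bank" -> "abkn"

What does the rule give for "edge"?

The pattern: swap each adjacent pair of characters (1↔2, 3↔4, ...).
Doing the same to "edge": "deeg".

deeg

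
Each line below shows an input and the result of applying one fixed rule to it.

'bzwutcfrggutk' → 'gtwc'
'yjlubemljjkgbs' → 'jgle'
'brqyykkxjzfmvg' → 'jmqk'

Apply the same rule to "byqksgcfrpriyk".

In each case the input is transformed by: keep one character in every 3, starting at position 3 (positions 3rd, 6th, 9th, ...), then swap the front and back halves of the string.
"byqksgcfrpriyk" → "qgri" → "riqg".

riqg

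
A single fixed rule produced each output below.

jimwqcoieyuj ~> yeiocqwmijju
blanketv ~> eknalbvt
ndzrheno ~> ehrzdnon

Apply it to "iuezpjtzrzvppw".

Rule — move the last 2 characters to the front (rotate right by 2), then reverse the string.
"iuezpjtzrzvppw" → "pvzrztjpzeuiwp".

pvzrztjpzeuiwp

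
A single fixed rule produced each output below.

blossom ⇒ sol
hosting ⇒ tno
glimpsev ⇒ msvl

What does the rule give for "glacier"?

Rule — keep every other character starting from the second (positions 2nd, 4th, 6th, ...), then move the first character to the end.
Working it through for "glacier": intermediate "lce", final "cel".

cel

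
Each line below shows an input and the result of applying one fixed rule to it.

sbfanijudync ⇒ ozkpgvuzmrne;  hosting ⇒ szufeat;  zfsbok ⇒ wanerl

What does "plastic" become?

What's happening: shift every letter 12 places forward in the alphabet (wrapping around), then reverse the string.
So "plastic" becomes "oufemxb".

oufemxb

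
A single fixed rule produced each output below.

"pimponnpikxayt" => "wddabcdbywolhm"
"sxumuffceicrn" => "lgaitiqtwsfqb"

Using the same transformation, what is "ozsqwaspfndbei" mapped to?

What's happening: shift every letter 12 places backward in the alphabet (wrapping around), then swap each adjacent pair of characters (1↔2, 3↔4, ...).
Starting from "ozsqwaspfndbei": after the first operation, "cngekogdtbrpsw"; after the second, "ncegokdgbtprws".

ncegokdgbtprws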